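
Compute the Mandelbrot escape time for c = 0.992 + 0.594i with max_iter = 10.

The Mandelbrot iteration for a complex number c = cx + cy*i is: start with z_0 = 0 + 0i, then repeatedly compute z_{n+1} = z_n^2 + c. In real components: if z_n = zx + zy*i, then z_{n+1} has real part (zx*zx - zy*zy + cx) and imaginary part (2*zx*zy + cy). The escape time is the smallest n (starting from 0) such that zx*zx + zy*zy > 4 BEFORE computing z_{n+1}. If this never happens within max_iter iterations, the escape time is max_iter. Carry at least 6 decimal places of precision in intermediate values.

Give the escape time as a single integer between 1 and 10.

z_0 = 0 + 0i, c = 0.9920 + 0.5940i
Iter 1: z = 0.9920 + 0.5940i, |z|^2 = 1.3369
Iter 2: z = 1.6232 + 1.7725i, |z|^2 = 5.7766
Escaped at iteration 2

Answer: 2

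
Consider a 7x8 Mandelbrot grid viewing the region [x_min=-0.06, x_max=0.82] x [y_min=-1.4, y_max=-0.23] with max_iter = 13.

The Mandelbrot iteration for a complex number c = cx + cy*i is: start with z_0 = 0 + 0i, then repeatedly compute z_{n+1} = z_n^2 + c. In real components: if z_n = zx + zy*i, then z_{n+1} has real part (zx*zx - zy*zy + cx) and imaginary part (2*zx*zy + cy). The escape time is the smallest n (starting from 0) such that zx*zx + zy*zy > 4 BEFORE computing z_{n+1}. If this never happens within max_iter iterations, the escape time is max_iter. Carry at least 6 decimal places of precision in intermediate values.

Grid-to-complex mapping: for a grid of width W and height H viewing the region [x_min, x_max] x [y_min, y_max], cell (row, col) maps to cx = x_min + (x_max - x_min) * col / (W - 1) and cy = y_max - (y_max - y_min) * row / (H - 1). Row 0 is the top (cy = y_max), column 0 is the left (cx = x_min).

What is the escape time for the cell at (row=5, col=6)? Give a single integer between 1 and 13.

Answer: 2

Derivation:
z_0 = 0 + 0i, c = 0.8200 + -1.0657i
Iter 1: z = 0.8200 + -1.0657i, |z|^2 = 1.8081
Iter 2: z = 0.3567 + -2.8135i, |z|^2 = 8.0429
Escaped at iteration 2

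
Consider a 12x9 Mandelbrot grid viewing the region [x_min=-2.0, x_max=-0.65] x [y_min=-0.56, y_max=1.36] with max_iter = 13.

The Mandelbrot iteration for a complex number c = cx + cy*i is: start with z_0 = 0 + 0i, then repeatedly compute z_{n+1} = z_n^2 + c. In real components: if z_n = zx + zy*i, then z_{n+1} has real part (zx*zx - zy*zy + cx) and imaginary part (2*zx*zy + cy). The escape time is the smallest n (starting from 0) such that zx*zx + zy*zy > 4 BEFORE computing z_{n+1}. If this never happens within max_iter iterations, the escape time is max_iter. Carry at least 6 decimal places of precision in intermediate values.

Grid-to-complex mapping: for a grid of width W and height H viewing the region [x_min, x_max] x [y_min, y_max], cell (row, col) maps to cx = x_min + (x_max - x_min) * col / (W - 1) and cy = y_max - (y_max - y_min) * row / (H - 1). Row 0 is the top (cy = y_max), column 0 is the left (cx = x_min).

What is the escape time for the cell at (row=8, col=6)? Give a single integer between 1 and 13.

Answer: 3

Derivation:
z_0 = 0 + 0i, c = -1.2636 + -0.5600i
Iter 1: z = -1.2636 + -0.5600i, |z|^2 = 1.9104
Iter 2: z = 0.0195 + 0.8553i, |z|^2 = 0.7319
Iter 3: z = -1.9947 + -0.5266i, |z|^2 = 4.2563
Escaped at iteration 3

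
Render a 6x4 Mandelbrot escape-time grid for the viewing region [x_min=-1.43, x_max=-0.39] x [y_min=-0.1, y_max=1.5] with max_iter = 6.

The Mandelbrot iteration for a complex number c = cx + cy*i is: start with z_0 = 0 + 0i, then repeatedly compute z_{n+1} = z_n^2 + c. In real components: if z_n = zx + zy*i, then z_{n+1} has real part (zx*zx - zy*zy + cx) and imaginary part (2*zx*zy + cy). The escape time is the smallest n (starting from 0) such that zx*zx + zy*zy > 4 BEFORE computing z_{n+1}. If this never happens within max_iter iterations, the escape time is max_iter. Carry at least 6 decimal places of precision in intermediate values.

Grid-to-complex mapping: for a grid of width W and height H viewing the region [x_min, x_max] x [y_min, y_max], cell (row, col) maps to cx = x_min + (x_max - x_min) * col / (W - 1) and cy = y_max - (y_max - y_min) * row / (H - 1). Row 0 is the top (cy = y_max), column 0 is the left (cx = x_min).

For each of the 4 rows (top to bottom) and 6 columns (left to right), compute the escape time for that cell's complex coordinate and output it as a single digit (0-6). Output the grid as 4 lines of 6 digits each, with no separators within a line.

Answer: 122222
333345
466666
666666

Derivation:
(row=0, col=0): c = -1.4300 + 1.5000i → escape time 1
(row=0, col=1): c = -1.2220 + 1.5000i → escape time 2
(row=0, col=2): c = -1.0140 + 1.5000i → escape time 2
(row=0, col=3): c = -0.8060 + 1.5000i → escape time 2
(row=0, col=4): c = -0.5980 + 1.5000i → escape time 2
(row=0, col=5): c = -0.3900 + 1.5000i → escape time 2
(row=1, col=0): c = -1.4300 + 0.9667i → escape time 3
(row=1, col=1): c = -1.2220 + 0.9667i → escape time 3
(row=1, col=2): c = -1.0140 + 0.9667i → escape time 3
(row=1, col=3): c = -0.8060 + 0.9667i → escape time 3
(row=1, col=4): c = -0.5980 + 0.9667i → escape time 4
(row=1, col=5): c = -0.3900 + 0.9667i → escape time 5
(row=2, col=0): c = -1.4300 + 0.4333i → escape time 4
(row=2, col=1): c = -1.2220 + 0.4333i → escape time 6
(row=2, col=2): c = -1.0140 + 0.4333i → escape time 6
(row=2, col=3): c = -0.8060 + 0.4333i → escape time 6
(row=2, col=4): c = -0.5980 + 0.4333i → escape time 6
(row=2, col=5): c = -0.3900 + 0.4333i → escape time 6
(row=3, col=0): c = -1.4300 + -0.1000i → escape time 6
(row=3, col=1): c = -1.2220 + -0.1000i → escape time 6
(row=3, col=2): c = -1.0140 + -0.1000i → escape time 6
(row=3, col=3): c = -0.8060 + -0.1000i → escape time 6
(row=3, col=4): c = -0.5980 + -0.1000i → escape time 6
(row=3, col=5): c = -0.3900 + -0.1000i → escape time 6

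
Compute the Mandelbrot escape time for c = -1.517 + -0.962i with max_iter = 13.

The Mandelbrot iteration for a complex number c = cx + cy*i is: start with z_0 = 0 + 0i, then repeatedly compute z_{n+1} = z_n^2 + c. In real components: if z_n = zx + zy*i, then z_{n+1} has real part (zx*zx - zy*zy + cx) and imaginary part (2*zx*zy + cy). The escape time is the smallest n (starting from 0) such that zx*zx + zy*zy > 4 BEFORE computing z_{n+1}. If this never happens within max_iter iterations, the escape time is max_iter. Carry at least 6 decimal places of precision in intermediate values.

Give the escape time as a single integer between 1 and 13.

Answer: 3

Derivation:
z_0 = 0 + 0i, c = -1.5170 + -0.9620i
Iter 1: z = -1.5170 + -0.9620i, |z|^2 = 3.2267
Iter 2: z = -0.1412 + 1.9567i, |z|^2 = 3.8486
Iter 3: z = -5.3258 + -1.5144i, |z|^2 = 30.6574
Escaped at iteration 3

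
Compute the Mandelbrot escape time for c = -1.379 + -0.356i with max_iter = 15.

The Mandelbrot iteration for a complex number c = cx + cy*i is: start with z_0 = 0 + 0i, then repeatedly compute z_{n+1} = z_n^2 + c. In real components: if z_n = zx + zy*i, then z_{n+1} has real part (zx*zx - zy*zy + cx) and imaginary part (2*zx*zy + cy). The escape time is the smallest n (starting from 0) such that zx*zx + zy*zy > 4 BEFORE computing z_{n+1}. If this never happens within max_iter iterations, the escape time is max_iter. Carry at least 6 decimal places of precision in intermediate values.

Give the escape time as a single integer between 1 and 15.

Answer: 5

Derivation:
z_0 = 0 + 0i, c = -1.3790 + -0.3560i
Iter 1: z = -1.3790 + -0.3560i, |z|^2 = 2.0284
Iter 2: z = 0.3959 + 0.6258i, |z|^2 = 0.5484
Iter 3: z = -1.6139 + 0.1396i, |z|^2 = 2.6243
Iter 4: z = 1.2063 + -0.8065i, |z|^2 = 2.1056
Iter 5: z = -0.5741 + -2.3017i, |z|^2 = 5.6276
Escaped at iteration 5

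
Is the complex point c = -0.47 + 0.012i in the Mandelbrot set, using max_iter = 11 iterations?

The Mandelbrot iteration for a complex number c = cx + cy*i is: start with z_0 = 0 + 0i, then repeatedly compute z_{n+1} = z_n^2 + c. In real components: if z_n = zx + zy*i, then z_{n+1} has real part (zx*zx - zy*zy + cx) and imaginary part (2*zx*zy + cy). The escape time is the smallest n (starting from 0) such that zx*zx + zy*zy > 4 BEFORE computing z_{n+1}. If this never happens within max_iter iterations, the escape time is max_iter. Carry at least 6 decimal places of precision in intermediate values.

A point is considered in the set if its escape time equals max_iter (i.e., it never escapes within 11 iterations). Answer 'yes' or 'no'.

Answer: yes

Derivation:
z_0 = 0 + 0i, c = -0.4700 + 0.0120i
Iter 1: z = -0.4700 + 0.0120i, |z|^2 = 0.2210
Iter 2: z = -0.2492 + 0.0007i, |z|^2 = 0.0621
Iter 3: z = -0.4079 + 0.0116i, |z|^2 = 0.1665
Iter 4: z = -0.3038 + 0.0025i, |z|^2 = 0.0923
Iter 5: z = -0.3777 + 0.0105i, |z|^2 = 0.1428
Iter 6: z = -0.3274 + 0.0041i, |z|^2 = 0.1072
Iter 7: z = -0.3628 + 0.0093i, |z|^2 = 0.1317
Iter 8: z = -0.3385 + 0.0052i, |z|^2 = 0.1146
Iter 9: z = -0.3555 + 0.0085i, |z|^2 = 0.1264
Iter 10: z = -0.3437 + 0.0060i, |z|^2 = 0.1182
Did not escape in 11 iterations → in set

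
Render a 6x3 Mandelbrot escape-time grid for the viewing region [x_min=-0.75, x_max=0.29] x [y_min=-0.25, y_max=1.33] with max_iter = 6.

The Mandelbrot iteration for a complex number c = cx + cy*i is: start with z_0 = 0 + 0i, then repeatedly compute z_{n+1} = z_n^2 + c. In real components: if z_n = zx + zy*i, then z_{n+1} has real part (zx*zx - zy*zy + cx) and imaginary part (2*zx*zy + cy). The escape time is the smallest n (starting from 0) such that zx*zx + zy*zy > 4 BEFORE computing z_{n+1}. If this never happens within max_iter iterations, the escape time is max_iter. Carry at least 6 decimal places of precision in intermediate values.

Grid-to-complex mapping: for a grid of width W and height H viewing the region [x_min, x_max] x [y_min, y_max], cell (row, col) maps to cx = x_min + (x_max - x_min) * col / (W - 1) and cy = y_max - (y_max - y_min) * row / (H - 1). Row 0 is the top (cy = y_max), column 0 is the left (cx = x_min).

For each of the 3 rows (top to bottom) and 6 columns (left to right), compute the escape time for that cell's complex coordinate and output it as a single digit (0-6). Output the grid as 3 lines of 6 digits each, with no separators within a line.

Answer: 222222
666666
666666

Derivation:
(row=0, col=0): c = -0.7500 + 1.3300i → escape time 2
(row=0, col=1): c = -0.5420 + 1.3300i → escape time 2
(row=0, col=2): c = -0.3340 + 1.3300i → escape time 2
(row=0, col=3): c = -0.1260 + 1.3300i → escape time 2
(row=0, col=4): c = 0.0820 + 1.3300i → escape time 2
(row=0, col=5): c = 0.2900 + 1.3300i → escape time 2
(row=1, col=0): c = -0.7500 + 0.5400i → escape time 6
(row=1, col=1): c = -0.5420 + 0.5400i → escape time 6
(row=1, col=2): c = -0.3340 + 0.5400i → escape time 6
(row=1, col=3): c = -0.1260 + 0.5400i → escape time 6
(row=1, col=4): c = 0.0820 + 0.5400i → escape time 6
(row=1, col=5): c = 0.2900 + 0.5400i → escape time 6
(row=2, col=0): c = -0.7500 + -0.2500i → escape time 6
(row=2, col=1): c = -0.5420 + -0.2500i → escape time 6
(row=2, col=2): c = -0.3340 + -0.2500i → escape time 6
(row=2, col=3): c = -0.1260 + -0.2500i → escape time 6
(row=2, col=4): c = 0.0820 + -0.2500i → escape time 6
(row=2, col=5): c = 0.2900 + -0.2500i → escape time 6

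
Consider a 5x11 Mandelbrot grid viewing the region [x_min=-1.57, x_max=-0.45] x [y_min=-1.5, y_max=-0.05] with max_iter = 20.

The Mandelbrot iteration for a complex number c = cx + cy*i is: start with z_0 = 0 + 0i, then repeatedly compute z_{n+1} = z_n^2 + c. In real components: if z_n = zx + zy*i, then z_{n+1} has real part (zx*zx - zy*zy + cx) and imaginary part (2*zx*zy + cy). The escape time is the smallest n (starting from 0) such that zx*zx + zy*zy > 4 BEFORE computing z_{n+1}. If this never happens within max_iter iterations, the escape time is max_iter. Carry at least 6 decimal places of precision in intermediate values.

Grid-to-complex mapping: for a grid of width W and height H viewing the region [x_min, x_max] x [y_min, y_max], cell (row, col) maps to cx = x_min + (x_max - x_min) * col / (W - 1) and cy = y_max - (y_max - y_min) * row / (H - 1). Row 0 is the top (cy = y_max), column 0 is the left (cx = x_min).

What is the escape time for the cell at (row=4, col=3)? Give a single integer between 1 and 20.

z_0 = 0 + 0i, c = -0.7300 + -0.6300i
Iter 1: z = -0.7300 + -0.6300i, |z|^2 = 0.9298
Iter 2: z = -0.5940 + 0.2898i, |z|^2 = 0.4368
Iter 3: z = -0.4611 + -0.9743i, |z|^2 = 1.1619
Iter 4: z = -1.4666 + 0.2686i, |z|^2 = 2.2230
Iter 5: z = 1.3487 + -1.4178i, |z|^2 = 3.8290
Iter 6: z = -0.9211 + -4.4543i, |z|^2 = 20.6890
Escaped at iteration 6

Answer: 6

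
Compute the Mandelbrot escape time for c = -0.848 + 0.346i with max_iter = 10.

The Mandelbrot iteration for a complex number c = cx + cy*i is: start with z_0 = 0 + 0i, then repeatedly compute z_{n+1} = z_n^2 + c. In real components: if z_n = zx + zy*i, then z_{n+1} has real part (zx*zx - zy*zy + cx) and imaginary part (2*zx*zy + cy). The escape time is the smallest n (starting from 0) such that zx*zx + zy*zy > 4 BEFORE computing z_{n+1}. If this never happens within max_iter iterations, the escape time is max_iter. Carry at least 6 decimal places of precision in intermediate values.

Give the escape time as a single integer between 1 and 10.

z_0 = 0 + 0i, c = -0.8480 + 0.3460i
Iter 1: z = -0.8480 + 0.3460i, |z|^2 = 0.8388
Iter 2: z = -0.2486 + -0.2408i, |z|^2 = 0.1198
Iter 3: z = -0.8442 + 0.4657i, |z|^2 = 0.9296
Iter 4: z = -0.3523 + -0.4403i, |z|^2 = 0.3180
Iter 5: z = -0.9178 + 0.6562i, |z|^2 = 1.2730
Iter 6: z = -0.4363 + -0.8586i, |z|^2 = 0.9275
Iter 7: z = -1.3948 + 1.0952i, |z|^2 = 3.1450
Iter 8: z = -0.1018 + -2.7092i, |z|^2 = 7.3499
Escaped at iteration 8

Answer: 8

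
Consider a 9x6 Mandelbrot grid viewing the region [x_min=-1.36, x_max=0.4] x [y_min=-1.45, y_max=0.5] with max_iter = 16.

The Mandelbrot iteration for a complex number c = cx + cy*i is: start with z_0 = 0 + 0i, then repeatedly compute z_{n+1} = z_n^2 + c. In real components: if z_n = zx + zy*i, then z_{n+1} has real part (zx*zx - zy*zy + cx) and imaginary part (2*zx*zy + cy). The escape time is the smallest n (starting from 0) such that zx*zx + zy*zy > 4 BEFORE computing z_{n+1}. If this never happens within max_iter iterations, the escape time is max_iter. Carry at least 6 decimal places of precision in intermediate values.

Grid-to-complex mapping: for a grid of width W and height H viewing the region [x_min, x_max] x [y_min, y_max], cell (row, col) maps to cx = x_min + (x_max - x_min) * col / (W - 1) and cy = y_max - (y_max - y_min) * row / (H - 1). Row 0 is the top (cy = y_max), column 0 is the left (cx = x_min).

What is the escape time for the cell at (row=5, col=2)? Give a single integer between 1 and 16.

z_0 = 0 + 0i, c = -0.9200 + -1.4500i
Iter 1: z = -0.9200 + -1.4500i, |z|^2 = 2.9489
Iter 2: z = -2.1761 + 1.2180i, |z|^2 = 6.2189
Escaped at iteration 2

Answer: 2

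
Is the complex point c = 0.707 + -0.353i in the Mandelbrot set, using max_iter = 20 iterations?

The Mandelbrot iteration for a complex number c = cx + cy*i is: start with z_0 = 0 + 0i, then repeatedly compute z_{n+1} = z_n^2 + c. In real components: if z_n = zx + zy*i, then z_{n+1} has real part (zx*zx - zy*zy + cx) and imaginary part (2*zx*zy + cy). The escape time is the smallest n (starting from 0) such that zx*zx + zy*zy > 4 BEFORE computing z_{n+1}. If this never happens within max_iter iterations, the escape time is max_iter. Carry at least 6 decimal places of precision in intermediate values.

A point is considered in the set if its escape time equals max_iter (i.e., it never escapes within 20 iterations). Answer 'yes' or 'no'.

Answer: no

Derivation:
z_0 = 0 + 0i, c = 0.7070 + -0.3530i
Iter 1: z = 0.7070 + -0.3530i, |z|^2 = 0.6245
Iter 2: z = 1.0822 + -0.8521i, |z|^2 = 1.8974
Iter 3: z = 1.1521 + -2.1974i, |z|^2 = 6.1561
Escaped at iteration 3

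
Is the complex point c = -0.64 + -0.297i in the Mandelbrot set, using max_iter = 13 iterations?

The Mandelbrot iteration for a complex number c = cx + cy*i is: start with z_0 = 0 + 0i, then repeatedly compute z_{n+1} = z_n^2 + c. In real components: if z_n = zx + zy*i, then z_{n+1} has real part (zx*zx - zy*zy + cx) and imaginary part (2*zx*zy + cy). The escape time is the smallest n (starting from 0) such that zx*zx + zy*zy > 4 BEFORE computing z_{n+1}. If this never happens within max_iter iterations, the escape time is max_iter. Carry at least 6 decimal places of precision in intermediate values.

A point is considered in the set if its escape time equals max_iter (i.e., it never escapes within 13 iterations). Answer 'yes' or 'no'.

z_0 = 0 + 0i, c = -0.6400 + -0.2970i
Iter 1: z = -0.6400 + -0.2970i, |z|^2 = 0.4978
Iter 2: z = -0.3186 + 0.0832i, |z|^2 = 0.1084
Iter 3: z = -0.5454 + -0.3500i, |z|^2 = 0.4200
Iter 4: z = -0.4650 + 0.0848i, |z|^2 = 0.2234
Iter 5: z = -0.4309 + -0.3758i, |z|^2 = 0.3270
Iter 6: z = -0.5956 + 0.0269i, |z|^2 = 0.3554
Iter 7: z = -0.2860 + -0.3291i, |z|^2 = 0.1901
Iter 8: z = -0.6665 + -0.1087i, |z|^2 = 0.4560
Iter 9: z = -0.2076 + -0.1521i, |z|^2 = 0.0662
Iter 10: z = -0.6200 + -0.2339i, |z|^2 = 0.4391
Iter 11: z = -0.3103 + -0.0070i, |z|^2 = 0.0963
Iter 12: z = -0.5438 + -0.2926i, |z|^2 = 0.3813
Did not escape in 13 iterations → in set

Answer: yes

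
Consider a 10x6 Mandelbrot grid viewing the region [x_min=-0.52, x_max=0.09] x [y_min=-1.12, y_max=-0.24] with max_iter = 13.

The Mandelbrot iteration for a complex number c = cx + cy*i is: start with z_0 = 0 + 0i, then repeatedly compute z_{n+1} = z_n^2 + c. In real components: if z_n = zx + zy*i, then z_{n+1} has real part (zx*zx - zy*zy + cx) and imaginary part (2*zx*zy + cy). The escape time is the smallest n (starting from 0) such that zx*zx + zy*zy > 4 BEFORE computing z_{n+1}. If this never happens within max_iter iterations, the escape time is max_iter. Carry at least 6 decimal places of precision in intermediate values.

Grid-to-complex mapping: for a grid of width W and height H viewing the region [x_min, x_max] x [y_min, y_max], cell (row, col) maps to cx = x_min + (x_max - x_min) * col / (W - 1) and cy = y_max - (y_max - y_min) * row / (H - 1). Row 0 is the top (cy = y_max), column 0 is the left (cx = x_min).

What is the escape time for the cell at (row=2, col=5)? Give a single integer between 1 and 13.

Answer: 13

Derivation:
z_0 = 0 + 0i, c = -0.1811 + -0.5920i
Iter 1: z = -0.1811 + -0.5920i, |z|^2 = 0.3833
Iter 2: z = -0.4988 + -0.3776i, |z|^2 = 0.3913
Iter 3: z = -0.0749 + -0.2154i, |z|^2 = 0.0520
Iter 4: z = -0.2219 + -0.5597i, |z|^2 = 0.3625
Iter 5: z = -0.4452 + -0.3436i, |z|^2 = 0.3163
Iter 6: z = -0.1010 + -0.2861i, |z|^2 = 0.0920
Iter 7: z = -0.2527 + -0.5342i, |z|^2 = 0.3493
Iter 8: z = -0.4026 + -0.3220i, |z|^2 = 0.2658
Iter 9: z = -0.1227 + -0.3327i, |z|^2 = 0.1258
Iter 10: z = -0.2768 + -0.5104i, |z|^2 = 0.3371
Iter 11: z = -0.3650 + -0.3095i, |z|^2 = 0.2290
Iter 12: z = -0.1437 + -0.3661i, |z|^2 = 0.1547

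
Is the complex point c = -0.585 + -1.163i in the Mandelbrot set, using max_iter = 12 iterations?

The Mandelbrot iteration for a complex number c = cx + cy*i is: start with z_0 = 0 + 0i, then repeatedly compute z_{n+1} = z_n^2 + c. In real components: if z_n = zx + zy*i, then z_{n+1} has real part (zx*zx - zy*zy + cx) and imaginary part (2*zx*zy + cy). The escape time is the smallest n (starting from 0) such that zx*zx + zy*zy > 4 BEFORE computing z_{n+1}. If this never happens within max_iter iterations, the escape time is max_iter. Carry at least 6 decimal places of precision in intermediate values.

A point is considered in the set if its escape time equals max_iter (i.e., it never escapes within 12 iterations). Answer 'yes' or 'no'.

z_0 = 0 + 0i, c = -0.5850 + -1.1630i
Iter 1: z = -0.5850 + -1.1630i, |z|^2 = 1.6948
Iter 2: z = -1.5953 + 0.1977i, |z|^2 = 2.5842
Iter 3: z = 1.9210 + -1.7938i, |z|^2 = 6.9082
Escaped at iteration 3

Answer: no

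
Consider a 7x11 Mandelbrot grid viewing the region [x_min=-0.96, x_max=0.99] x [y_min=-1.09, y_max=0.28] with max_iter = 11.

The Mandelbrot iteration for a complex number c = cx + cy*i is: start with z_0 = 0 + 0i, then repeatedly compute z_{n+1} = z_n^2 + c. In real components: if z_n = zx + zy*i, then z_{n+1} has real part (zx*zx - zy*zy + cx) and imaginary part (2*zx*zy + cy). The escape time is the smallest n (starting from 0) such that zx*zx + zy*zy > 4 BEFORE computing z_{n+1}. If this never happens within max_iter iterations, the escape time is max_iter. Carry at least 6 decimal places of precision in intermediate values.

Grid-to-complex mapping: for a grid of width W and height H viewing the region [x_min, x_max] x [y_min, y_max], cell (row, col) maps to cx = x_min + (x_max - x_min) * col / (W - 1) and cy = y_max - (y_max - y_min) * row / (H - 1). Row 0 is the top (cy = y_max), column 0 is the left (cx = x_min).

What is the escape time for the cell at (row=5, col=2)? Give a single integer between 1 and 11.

z_0 = 0 + 0i, c = -0.3100 + -0.4050i
Iter 1: z = -0.3100 + -0.4050i, |z|^2 = 0.2601
Iter 2: z = -0.3779 + -0.1539i, |z|^2 = 0.1665
Iter 3: z = -0.1909 + -0.2887i, |z|^2 = 0.1198
Iter 4: z = -0.3569 + -0.2948i, |z|^2 = 0.2143
Iter 5: z = -0.2695 + -0.1946i, |z|^2 = 0.1105
Iter 6: z = -0.2752 + -0.3001i, |z|^2 = 0.1658
Iter 7: z = -0.3243 + -0.2398i, |z|^2 = 0.1627
Iter 8: z = -0.2623 + -0.2494i, |z|^2 = 0.1310
Iter 9: z = -0.3034 + -0.2741i, |z|^2 = 0.1672
Iter 10: z = -0.2931 + -0.2386i, |z|^2 = 0.1429

Answer: 11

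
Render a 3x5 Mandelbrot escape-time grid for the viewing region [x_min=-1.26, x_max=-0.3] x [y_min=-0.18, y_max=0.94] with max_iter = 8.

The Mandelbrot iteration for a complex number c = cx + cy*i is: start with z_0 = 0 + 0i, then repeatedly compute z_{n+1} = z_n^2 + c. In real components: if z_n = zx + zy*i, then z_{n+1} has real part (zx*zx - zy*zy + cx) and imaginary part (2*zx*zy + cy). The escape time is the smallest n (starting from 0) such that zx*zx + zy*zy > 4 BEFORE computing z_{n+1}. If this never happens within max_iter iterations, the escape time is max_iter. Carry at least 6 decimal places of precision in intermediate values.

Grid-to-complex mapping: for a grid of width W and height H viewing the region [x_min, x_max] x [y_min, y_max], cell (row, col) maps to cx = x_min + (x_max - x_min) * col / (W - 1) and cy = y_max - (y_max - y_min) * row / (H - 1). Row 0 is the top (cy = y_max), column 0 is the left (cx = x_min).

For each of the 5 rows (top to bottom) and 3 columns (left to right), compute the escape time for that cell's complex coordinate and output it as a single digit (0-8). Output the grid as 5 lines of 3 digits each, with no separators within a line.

Answer: 335
358
888
888
888

Derivation:
(row=0, col=0): c = -1.2600 + 0.9400i → escape time 3
(row=0, col=1): c = -0.7800 + 0.9400i → escape time 3
(row=0, col=2): c = -0.3000 + 0.9400i → escape time 5
(row=1, col=0): c = -1.2600 + 0.6600i → escape time 3
(row=1, col=1): c = -0.7800 + 0.6600i → escape time 5
(row=1, col=2): c = -0.3000 + 0.6600i → escape time 8
(row=2, col=0): c = -1.2600 + 0.3800i → escape time 8
(row=2, col=1): c = -0.7800 + 0.3800i → escape time 8
(row=2, col=2): c = -0.3000 + 0.3800i → escape time 8
(row=3, col=0): c = -1.2600 + 0.1000i → escape time 8
(row=3, col=1): c = -0.7800 + 0.1000i → escape time 8
(row=3, col=2): c = -0.3000 + 0.1000i → escape time 8
(row=4, col=0): c = -1.2600 + -0.1800i → escape time 8
(row=4, col=1): c = -0.7800 + -0.1800i → escape time 8
(row=4, col=2): c = -0.3000 + -0.1800i → escape time 8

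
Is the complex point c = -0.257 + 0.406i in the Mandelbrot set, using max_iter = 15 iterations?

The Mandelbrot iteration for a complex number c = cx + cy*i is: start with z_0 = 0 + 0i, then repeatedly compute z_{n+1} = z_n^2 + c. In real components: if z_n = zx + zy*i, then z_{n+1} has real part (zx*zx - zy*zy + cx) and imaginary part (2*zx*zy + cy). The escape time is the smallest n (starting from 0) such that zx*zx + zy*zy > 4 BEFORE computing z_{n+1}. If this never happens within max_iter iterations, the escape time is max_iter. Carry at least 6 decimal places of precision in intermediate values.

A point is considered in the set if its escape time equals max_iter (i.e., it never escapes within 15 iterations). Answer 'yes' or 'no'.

Answer: yes

Derivation:
z_0 = 0 + 0i, c = -0.2570 + 0.4060i
Iter 1: z = -0.2570 + 0.4060i, |z|^2 = 0.2309
Iter 2: z = -0.3558 + 0.1973i, |z|^2 = 0.1655
Iter 3: z = -0.1693 + 0.2656i, |z|^2 = 0.0992
Iter 4: z = -0.2989 + 0.3160i, |z|^2 = 0.1892
Iter 5: z = -0.2676 + 0.2171i, |z|^2 = 0.1187
Iter 6: z = -0.2325 + 0.2898i, |z|^2 = 0.1381
Iter 7: z = -0.2869 + 0.2712i, |z|^2 = 0.1559
Iter 8: z = -0.2482 + 0.2504i, |z|^2 = 0.1243
Iter 9: z = -0.2581 + 0.2817i, |z|^2 = 0.1460
Iter 10: z = -0.2698 + 0.2606i, |z|^2 = 0.1407
Iter 11: z = -0.2521 + 0.2654i, |z|^2 = 0.1340
Iter 12: z = -0.2639 + 0.2722i, |z|^2 = 0.1437
Iter 13: z = -0.2614 + 0.2624i, |z|^2 = 0.1372
Iter 14: z = -0.2575 + 0.2688i, |z|^2 = 0.1386
Did not escape in 15 iterations → in set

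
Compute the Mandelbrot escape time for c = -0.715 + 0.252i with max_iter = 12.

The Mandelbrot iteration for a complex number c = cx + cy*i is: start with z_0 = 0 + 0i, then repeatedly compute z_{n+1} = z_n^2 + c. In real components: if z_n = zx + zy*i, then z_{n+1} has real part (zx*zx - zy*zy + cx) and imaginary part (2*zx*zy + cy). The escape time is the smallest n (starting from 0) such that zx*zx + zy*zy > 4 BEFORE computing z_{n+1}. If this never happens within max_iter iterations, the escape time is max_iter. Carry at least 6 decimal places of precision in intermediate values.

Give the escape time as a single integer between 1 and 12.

z_0 = 0 + 0i, c = -0.7150 + 0.2520i
Iter 1: z = -0.7150 + 0.2520i, |z|^2 = 0.5747
Iter 2: z = -0.2673 + -0.1084i, |z|^2 = 0.0832
Iter 3: z = -0.6553 + 0.3099i, |z|^2 = 0.5255
Iter 4: z = -0.3816 + -0.1542i, |z|^2 = 0.1694
Iter 5: z = -0.5931 + 0.3697i, |z|^2 = 0.4885
Iter 6: z = -0.4999 + -0.1865i, |z|^2 = 0.2847
Iter 7: z = -0.4999 + 0.4385i, |z|^2 = 0.4422
Iter 8: z = -0.6573 + -0.1864i, |z|^2 = 0.4669
Iter 9: z = -0.3177 + 0.4971i, |z|^2 = 0.3480
Iter 10: z = -0.8612 + -0.0638i, |z|^2 = 0.7458
Iter 11: z = 0.0226 + 0.3619i, |z|^2 = 0.1315

Answer: 12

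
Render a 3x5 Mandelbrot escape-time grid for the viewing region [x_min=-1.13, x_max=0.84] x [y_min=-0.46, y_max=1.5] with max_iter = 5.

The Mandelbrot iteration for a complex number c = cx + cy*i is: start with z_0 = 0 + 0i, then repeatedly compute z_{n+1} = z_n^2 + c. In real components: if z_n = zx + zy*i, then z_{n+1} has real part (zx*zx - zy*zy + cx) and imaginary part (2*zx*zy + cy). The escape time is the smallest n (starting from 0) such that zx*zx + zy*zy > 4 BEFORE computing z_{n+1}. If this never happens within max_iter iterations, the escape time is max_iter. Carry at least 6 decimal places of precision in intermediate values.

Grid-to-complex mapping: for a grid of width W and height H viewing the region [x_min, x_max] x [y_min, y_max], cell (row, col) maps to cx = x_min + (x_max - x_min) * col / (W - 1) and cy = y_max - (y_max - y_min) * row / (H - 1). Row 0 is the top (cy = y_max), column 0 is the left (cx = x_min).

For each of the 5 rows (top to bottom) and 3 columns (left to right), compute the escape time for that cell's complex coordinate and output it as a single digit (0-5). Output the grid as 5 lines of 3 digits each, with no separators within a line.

(row=0, col=0): c = -1.1300 + 1.5000i → escape time 2
(row=0, col=1): c = -0.1450 + 1.5000i → escape time 2
(row=0, col=2): c = 0.8400 + 1.5000i → escape time 2
(row=1, col=0): c = -1.1300 + 1.0100i → escape time 3
(row=1, col=1): c = -0.1450 + 1.0100i → escape time 5
(row=1, col=2): c = 0.8400 + 1.0100i → escape time 2
(row=2, col=0): c = -1.1300 + 0.5200i → escape time 5
(row=2, col=1): c = -0.1450 + 0.5200i → escape time 5
(row=2, col=2): c = 0.8400 + 0.5200i → escape time 3
(row=3, col=0): c = -1.1300 + 0.0300i → escape time 5
(row=3, col=1): c = -0.1450 + 0.0300i → escape time 5
(row=3, col=2): c = 0.8400 + 0.0300i → escape time 3
(row=4, col=0): c = -1.1300 + -0.4600i → escape time 5
(row=4, col=1): c = -0.1450 + -0.4600i → escape time 5
(row=4, col=2): c = 0.8400 + -0.4600i → escape time 3

Answer: 222
352
553
553
553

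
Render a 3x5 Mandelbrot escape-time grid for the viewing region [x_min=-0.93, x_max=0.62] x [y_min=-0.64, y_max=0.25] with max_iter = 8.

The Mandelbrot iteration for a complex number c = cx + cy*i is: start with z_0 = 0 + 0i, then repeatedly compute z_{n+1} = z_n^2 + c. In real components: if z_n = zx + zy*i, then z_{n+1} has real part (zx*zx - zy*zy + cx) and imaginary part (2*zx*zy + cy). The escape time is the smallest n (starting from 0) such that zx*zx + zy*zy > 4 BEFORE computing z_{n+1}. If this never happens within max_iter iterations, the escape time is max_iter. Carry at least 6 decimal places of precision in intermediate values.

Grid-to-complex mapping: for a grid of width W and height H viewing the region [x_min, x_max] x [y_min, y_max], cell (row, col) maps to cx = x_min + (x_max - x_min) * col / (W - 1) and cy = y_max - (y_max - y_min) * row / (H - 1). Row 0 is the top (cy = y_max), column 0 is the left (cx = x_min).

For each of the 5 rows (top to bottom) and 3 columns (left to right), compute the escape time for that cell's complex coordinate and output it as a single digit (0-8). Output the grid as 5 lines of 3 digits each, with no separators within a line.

(row=0, col=0): c = -0.9300 + 0.2500i → escape time 8
(row=0, col=1): c = -0.1550 + 0.2500i → escape time 8
(row=0, col=2): c = 0.6200 + 0.2500i → escape time 4
(row=1, col=0): c = -0.9300 + 0.0275i → escape time 8
(row=1, col=1): c = -0.1550 + 0.0275i → escape time 8
(row=1, col=2): c = 0.6200 + 0.0275i → escape time 4
(row=2, col=0): c = -0.9300 + -0.1950i → escape time 8
(row=2, col=1): c = -0.1550 + -0.1950i → escape time 8
(row=2, col=2): c = 0.6200 + -0.1950i → escape time 4
(row=3, col=0): c = -0.9300 + -0.4175i → escape time 6
(row=3, col=1): c = -0.1550 + -0.4175i → escape time 8
(row=3, col=2): c = 0.6200 + -0.4175i → escape time 3
(row=4, col=0): c = -0.9300 + -0.6400i → escape time 4
(row=4, col=1): c = -0.1550 + -0.6400i → escape time 8
(row=4, col=2): c = 0.6200 + -0.6400i → escape time 3

Answer: 884
884
884
683
483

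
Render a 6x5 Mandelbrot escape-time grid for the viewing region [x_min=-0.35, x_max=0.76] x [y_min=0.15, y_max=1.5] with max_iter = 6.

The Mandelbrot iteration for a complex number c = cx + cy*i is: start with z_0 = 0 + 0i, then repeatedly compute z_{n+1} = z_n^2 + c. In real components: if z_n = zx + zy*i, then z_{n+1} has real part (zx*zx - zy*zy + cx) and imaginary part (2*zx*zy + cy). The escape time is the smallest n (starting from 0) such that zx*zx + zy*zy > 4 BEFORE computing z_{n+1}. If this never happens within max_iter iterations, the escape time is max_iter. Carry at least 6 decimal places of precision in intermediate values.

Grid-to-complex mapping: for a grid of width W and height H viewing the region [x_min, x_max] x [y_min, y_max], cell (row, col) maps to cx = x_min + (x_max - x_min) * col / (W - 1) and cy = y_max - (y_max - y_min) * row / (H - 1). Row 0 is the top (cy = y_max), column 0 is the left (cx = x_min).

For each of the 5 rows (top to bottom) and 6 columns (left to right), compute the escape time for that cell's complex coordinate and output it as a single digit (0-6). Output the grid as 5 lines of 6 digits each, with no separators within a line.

(row=0, col=0): c = -0.3500 + 1.5000i → escape time 2
(row=0, col=1): c = -0.1280 + 1.5000i → escape time 2
(row=0, col=2): c = 0.0940 + 1.5000i → escape time 2
(row=0, col=3): c = 0.3160 + 1.5000i → escape time 2
(row=0, col=4): c = 0.5380 + 1.5000i → escape time 2
(row=0, col=5): c = 0.7600 + 1.5000i → escape time 2
(row=1, col=0): c = -0.3500 + 1.1625i → escape time 3
(row=1, col=1): c = -0.1280 + 1.1625i → escape time 4
(row=1, col=2): c = 0.0940 + 1.1625i → escape time 3
(row=1, col=3): c = 0.3160 + 1.1625i → escape time 2
(row=1, col=4): c = 0.5380 + 1.1625i → escape time 2
(row=1, col=5): c = 0.7600 + 1.1625i → escape time 2
(row=2, col=0): c = -0.3500 + 0.8250i → escape time 6
(row=2, col=1): c = -0.1280 + 0.8250i → escape time 6
(row=2, col=2): c = 0.0940 + 0.8250i → escape time 6
(row=2, col=3): c = 0.3160 + 0.8250i → escape time 4
(row=2, col=4): c = 0.5380 + 0.8250i → escape time 3
(row=2, col=5): c = 0.7600 + 0.8250i → escape time 2
(row=3, col=0): c = -0.3500 + 0.4875i → escape time 6
(row=3, col=1): c = -0.1280 + 0.4875i → escape time 6
(row=3, col=2): c = 0.0940 + 0.4875i → escape time 6
(row=3, col=3): c = 0.3160 + 0.4875i → escape time 6
(row=3, col=4): c = 0.5380 + 0.4875i → escape time 4
(row=3, col=5): c = 0.7600 + 0.4875i → escape time 3
(row=4, col=0): c = -0.3500 + 0.1500i → escape time 6
(row=4, col=1): c = -0.1280 + 0.1500i → escape time 6
(row=4, col=2): c = 0.0940 + 0.1500i → escape time 6
(row=4, col=3): c = 0.3160 + 0.1500i → escape time 6
(row=4, col=4): c = 0.5380 + 0.1500i → escape time 4
(row=4, col=5): c = 0.7600 + 0.1500i → escape time 3

Answer: 222222
343222
666432
666643
666643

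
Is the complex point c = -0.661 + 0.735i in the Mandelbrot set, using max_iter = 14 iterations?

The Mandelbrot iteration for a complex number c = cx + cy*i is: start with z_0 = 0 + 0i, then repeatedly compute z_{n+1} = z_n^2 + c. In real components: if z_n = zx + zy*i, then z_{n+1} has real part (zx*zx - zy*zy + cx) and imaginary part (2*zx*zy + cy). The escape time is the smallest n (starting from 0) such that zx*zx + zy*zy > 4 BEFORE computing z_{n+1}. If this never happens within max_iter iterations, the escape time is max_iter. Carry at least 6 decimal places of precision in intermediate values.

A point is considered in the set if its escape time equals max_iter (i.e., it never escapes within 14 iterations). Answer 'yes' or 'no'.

Answer: no

Derivation:
z_0 = 0 + 0i, c = -0.6610 + 0.7350i
Iter 1: z = -0.6610 + 0.7350i, |z|^2 = 0.9771
Iter 2: z = -0.7643 + -0.2367i, |z|^2 = 0.6402
Iter 3: z = -0.1329 + 1.0968i, |z|^2 = 1.2206
Iter 4: z = -1.8463 + 0.4436i, |z|^2 = 3.6055
Iter 5: z = 2.5509 + -0.9029i, |z|^2 = 7.3226
Escaped at iteration 5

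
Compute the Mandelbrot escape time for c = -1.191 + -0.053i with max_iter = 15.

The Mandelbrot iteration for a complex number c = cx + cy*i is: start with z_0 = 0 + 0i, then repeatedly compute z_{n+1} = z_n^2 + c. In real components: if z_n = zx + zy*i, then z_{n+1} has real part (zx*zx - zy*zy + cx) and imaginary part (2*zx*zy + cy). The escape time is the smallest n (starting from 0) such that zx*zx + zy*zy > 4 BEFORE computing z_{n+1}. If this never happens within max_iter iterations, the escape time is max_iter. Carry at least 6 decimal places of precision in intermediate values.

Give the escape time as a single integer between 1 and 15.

Answer: 15

Derivation:
z_0 = 0 + 0i, c = -1.1910 + -0.0530i
Iter 1: z = -1.1910 + -0.0530i, |z|^2 = 1.4213
Iter 2: z = 0.2247 + 0.0732i, |z|^2 = 0.0558
Iter 3: z = -1.1459 + -0.0201i, |z|^2 = 1.3135
Iter 4: z = 0.1217 + -0.0070i, |z|^2 = 0.0148
Iter 5: z = -1.1762 + -0.0547i, |z|^2 = 1.3866
Iter 6: z = 0.1896 + 0.0757i, |z|^2 = 0.0417
Iter 7: z = -1.1608 + -0.0243i, |z|^2 = 1.3480
Iter 8: z = 0.1558 + 0.0034i, |z|^2 = 0.0243
Iter 9: z = -1.1667 + -0.0519i, |z|^2 = 1.3639
Iter 10: z = 0.1676 + 0.0682i, |z|^2 = 0.0327
Iter 11: z = -1.1676 + -0.0302i, |z|^2 = 1.3641
Iter 12: z = 0.1713 + 0.0174i, |z|^2 = 0.0297
Iter 13: z = -1.1620 + -0.0470i, |z|^2 = 1.3523
Iter 14: z = 0.1569 + 0.0563i, |z|^2 = 0.0278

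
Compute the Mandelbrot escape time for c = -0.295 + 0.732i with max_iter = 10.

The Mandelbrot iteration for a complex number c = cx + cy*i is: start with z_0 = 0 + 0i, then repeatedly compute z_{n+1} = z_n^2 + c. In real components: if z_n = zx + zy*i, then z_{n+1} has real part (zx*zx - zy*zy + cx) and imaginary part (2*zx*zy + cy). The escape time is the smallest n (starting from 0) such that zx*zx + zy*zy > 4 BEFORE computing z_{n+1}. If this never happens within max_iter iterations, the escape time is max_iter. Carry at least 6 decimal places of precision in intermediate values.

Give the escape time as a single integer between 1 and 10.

z_0 = 0 + 0i, c = -0.2950 + 0.7320i
Iter 1: z = -0.2950 + 0.7320i, |z|^2 = 0.6228
Iter 2: z = -0.7438 + 0.3001i, |z|^2 = 0.6433
Iter 3: z = 0.1682 + 0.2855i, |z|^2 = 0.1098
Iter 4: z = -0.3483 + 0.8280i, |z|^2 = 0.8069
Iter 5: z = -0.8594 + 0.1553i, |z|^2 = 0.7626
Iter 6: z = 0.4194 + 0.4651i, |z|^2 = 0.3923
Iter 7: z = -0.3355 + 1.1222i, |z|^2 = 1.3718
Iter 8: z = -1.4417 + -0.0209i, |z|^2 = 2.0789
Iter 9: z = 1.7831 + 0.7922i, |z|^2 = 3.8070

Answer: 10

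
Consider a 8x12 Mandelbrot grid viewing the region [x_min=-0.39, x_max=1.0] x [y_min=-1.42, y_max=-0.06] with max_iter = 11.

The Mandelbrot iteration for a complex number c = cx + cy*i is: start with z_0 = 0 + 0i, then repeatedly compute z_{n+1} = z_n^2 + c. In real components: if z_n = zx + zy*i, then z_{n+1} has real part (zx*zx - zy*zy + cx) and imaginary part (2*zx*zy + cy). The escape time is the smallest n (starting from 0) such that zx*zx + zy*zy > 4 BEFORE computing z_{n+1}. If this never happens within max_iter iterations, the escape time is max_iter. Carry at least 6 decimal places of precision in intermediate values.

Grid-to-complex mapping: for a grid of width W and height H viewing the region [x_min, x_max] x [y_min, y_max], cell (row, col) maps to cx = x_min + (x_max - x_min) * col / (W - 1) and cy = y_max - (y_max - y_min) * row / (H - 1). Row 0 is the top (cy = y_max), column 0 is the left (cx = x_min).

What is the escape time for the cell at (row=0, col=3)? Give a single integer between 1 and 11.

z_0 = 0 + 0i, c = 0.2057 + -0.0600i
Iter 1: z = 0.2057 + -0.0600i, |z|^2 = 0.0459
Iter 2: z = 0.2444 + -0.0847i, |z|^2 = 0.0669
Iter 3: z = 0.2583 + -0.1014i, |z|^2 = 0.0770
Iter 4: z = 0.2621 + -0.1124i, |z|^2 = 0.0814
Iter 5: z = 0.2618 + -0.1189i, |z|^2 = 0.0827
Iter 6: z = 0.2601 + -0.1223i, |z|^2 = 0.0826
Iter 7: z = 0.2584 + -0.1236i, |z|^2 = 0.0821
Iter 8: z = 0.2572 + -0.1239i, |z|^2 = 0.0815
Iter 9: z = 0.2565 + -0.1237i, |z|^2 = 0.0811
Iter 10: z = 0.2562 + -0.1235i, |z|^2 = 0.0809

Answer: 11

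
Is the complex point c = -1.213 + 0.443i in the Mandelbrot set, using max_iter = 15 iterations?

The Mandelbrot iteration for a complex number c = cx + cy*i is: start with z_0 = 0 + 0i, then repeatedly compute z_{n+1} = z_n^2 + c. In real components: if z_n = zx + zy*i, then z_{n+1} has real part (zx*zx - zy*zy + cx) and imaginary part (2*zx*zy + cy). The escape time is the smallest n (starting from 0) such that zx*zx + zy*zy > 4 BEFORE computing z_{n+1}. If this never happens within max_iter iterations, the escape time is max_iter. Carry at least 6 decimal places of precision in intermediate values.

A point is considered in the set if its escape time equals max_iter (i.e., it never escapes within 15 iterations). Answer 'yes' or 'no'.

z_0 = 0 + 0i, c = -1.2130 + 0.4430i
Iter 1: z = -1.2130 + 0.4430i, |z|^2 = 1.6676
Iter 2: z = 0.0621 + -0.6317i, |z|^2 = 0.4029
Iter 3: z = -1.6082 + 0.3645i, |z|^2 = 2.7192
Iter 4: z = 1.2405 + -0.7294i, |z|^2 = 2.0708
Iter 5: z = -0.2063 + -1.3667i, |z|^2 = 1.9104
Iter 6: z = -3.0382 + 1.0070i, |z|^2 = 10.2448
Escaped at iteration 6

Answer: no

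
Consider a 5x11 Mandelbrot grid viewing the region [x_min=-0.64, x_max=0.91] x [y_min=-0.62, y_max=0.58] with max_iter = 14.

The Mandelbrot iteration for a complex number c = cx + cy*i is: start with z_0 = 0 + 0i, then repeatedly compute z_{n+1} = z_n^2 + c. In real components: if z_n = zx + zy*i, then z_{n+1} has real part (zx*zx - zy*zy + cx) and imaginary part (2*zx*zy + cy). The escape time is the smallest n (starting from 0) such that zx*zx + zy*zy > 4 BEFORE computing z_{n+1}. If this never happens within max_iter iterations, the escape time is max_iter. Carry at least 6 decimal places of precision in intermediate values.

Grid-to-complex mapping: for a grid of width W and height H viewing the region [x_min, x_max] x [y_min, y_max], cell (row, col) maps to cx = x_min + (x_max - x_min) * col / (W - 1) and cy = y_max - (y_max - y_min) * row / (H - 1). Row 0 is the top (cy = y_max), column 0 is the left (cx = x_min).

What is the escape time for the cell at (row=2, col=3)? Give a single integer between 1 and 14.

z_0 = 0 + 0i, c = 0.5225 + 0.3400i
Iter 1: z = 0.5225 + 0.3400i, |z|^2 = 0.3886
Iter 2: z = 0.6799 + 0.6953i, |z|^2 = 0.9457
Iter 3: z = 0.5013 + 1.2855i, |z|^2 = 1.9038
Iter 4: z = -0.8786 + 1.6289i, |z|^2 = 3.4253
Iter 5: z = -1.3588 + -2.5224i, |z|^2 = 8.2088
Escaped at iteration 5

Answer: 5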